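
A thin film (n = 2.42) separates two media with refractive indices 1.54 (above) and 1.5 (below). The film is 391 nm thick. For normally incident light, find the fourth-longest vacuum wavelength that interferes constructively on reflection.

541 nm

Ray reflecting at the top interface goes from n = 1.54 toward n = 2.42: a half-wave phase shift.
Ray reflecting at the bottom interface goes from n = 2.42 toward n = 1.5: no phase shift.
The two reflections differ by half a wavelength.
So the condition for constructive reflection is 2 n t = (m + ½) λ.
λ = 2 n t / (m + ½). The fourth-longest wavelength is m = 3: λ = 2 × 2.42 × 391 / 3.50 = 541 nm.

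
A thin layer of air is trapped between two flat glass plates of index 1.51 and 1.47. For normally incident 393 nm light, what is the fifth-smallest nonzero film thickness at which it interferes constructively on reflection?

Top surface (1.51 → 1.0): reflection off a lower-index medium gives no phase shift.
At the lower boundary (n = 1.0 to n = 1.47) the reflected ray undergoes a half-wave phase shift.
The two reflections differ by half a wavelength.
For maximum reflection here: 2 n t = (m + ½) λ.
The fifth-smallest nonzero thickness corresponds to m = 4: t = (m + ½) λ / (2 n) = 4.50 × 393 / (2 × 1.0) = 884 nm.

884 nm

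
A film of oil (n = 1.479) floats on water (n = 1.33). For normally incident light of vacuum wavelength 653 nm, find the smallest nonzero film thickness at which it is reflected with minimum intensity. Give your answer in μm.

Top surface (1.0 → 1.479): reflection off a higher-index medium gives a half-wave phase shift.
Ray reflecting at the bottom interface goes from n = 1.479 toward n = 1.33: no phase shift.
Exactly one π shift → a net half-wave offset.
So the condition for destructive reflection is 2 n t = m λ.
Minimum nonzero at m = 1: t = λ / (2 n) = 653 / (2 × 1.479) = 221 nm.

0.221 μm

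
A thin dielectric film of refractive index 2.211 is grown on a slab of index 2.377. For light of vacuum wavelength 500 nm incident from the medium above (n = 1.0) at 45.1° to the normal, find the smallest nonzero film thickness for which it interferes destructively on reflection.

59.7 nm

Ray reflecting at the top interface goes from n = 1.0 toward n = 2.211: a half-wave phase shift.
At the lower boundary (n = 2.211 to n = 2.377) the reflected ray undergoes a half-wave phase shift.
Net: no relative phase inversion (both shifts match).
For weak reflection here: 2 n t cos θ_r = (m + ½) λ.
Snell's law: 1.0 sin 45.1° = 2.211 sin θ_r → sin θ_r = 0.320, cos θ_r = 0.947.
Minimum at m = 0: t = λ / (4 n cos θ_r) = 500 / (4 × 2.211 × 0.947) = 59.7 nm.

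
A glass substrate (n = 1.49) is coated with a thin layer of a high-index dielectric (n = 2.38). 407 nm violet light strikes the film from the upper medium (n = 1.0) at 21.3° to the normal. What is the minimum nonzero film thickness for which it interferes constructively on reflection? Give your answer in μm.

0.0433 μm

Ray reflecting at the top interface goes from n = 1.0 toward n = 2.38: a half-wave phase shift.
Ray reflecting at the bottom interface goes from n = 2.38 toward n = 1.49: no phase shift.
Exactly one π shift → a net half-wave offset.
With one net inversion, constructive interference in reflection requires 2 n t cos θ_r = (m + ½) λ.
Snell's law: 1.0 sin 21.3° = 2.38 sin θ_r → sin θ_r = 0.153, cos θ_r = 0.988.
Minimum at m = 0: t = λ / (4 n cos θ_r) = 407 / (4 × 2.38 × 0.988) = 43.3 nm.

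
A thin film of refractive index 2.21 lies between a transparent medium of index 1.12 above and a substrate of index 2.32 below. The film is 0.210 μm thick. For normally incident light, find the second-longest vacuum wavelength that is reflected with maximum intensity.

464 nm

At the upper boundary (n = 1.12 to n = 2.21) the reflected ray undergoes a half-wave phase shift.
Bottom surface (2.21 → 2.32): reflection off a higher-index medium gives a half-wave phase shift.
The two reflections carry the same phase change, so no net offset.
For maximum reflection here: 2 n t = m λ.
λ = 2 n t / m. The second-longest wavelength is m = 2: λ = 2 × 2.21 × 210 / 2.00 = 464 nm.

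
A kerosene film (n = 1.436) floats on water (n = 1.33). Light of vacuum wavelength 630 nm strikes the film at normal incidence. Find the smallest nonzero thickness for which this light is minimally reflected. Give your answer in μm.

At the upper boundary (n = 1.0 to n = 1.436) the reflected ray undergoes a half-wave phase shift.
Bottom surface (1.436 → 1.33): reflection off a lower-index medium gives no phase shift.
The two reflections differ by half a wavelength.
With one net inversion, destructive interference in reflection requires 2 n t = m λ.
The smallest nonzero thickness corresponds to m = 1: t = m λ / (2 n) = 1.00 × 630 / (2 × 1.436) = 219 nm.

0.219 μm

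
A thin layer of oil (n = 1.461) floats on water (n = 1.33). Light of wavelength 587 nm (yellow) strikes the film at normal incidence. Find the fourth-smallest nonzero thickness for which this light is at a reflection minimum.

804 nm

Top surface (1.0 → 1.461): reflection off a higher-index medium gives a half-wave phase shift.
Ray reflecting at the bottom interface goes from n = 1.461 toward n = 1.33: no phase shift.
Net: one phase inversion between the two reflected rays.
For minimum reflection here: 2 n t = m λ.
The fourth-smallest nonzero thickness corresponds to m = 4: t = m λ / (2 n) = 4.00 × 587 / (2 × 1.461) = 804 nm.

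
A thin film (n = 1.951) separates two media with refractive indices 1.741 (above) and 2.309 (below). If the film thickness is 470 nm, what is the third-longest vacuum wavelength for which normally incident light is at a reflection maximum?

Ray reflecting at the top interface goes from n = 1.741 toward n = 1.951: a half-wave phase shift.
Bottom surface (1.951 → 2.309): reflection off a higher-index medium gives a half-wave phase shift.
Net: no relative phase inversion (both shifts match).
So the condition for constructive reflection is 2 n t = m λ.
λ = 2 n t / m. The third-longest wavelength is m = 3: λ = 2 × 1.951 × 470 / 3.00 = 611 nm.

611 nm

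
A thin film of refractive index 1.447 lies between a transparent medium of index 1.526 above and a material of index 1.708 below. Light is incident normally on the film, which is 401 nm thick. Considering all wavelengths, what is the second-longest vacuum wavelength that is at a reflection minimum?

At the upper boundary (n = 1.526 to n = 1.447) the reflected ray undergoes no phase shift.
At the lower boundary (n = 1.447 to n = 1.708) the reflected ray undergoes a half-wave phase shift.
The two reflections differ by half a wavelength.
For minimum reflection here: 2 n t = m λ.
λ = 2 n t / m. The second-longest wavelength is m = 2: λ = 2 × 1.447 × 401 / 2.00 = 580 nm.

580 nm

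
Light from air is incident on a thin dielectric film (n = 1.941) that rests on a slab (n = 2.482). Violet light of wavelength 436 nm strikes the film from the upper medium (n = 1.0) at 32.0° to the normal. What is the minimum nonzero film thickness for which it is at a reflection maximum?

117 nm

At the upper boundary (n = 1.0 to n = 1.941) the reflected ray undergoes a half-wave phase shift.
Ray reflecting at the bottom interface goes from n = 1.941 toward n = 2.482: a half-wave phase shift.
Zero or two π shifts → no net half-wave offset.
With no net inversion, constructive interference in reflection requires 2 n t cos θ_r = m λ.
Snell's law: 1.0 sin 32.0° = 1.941 sin θ_r → sin θ_r = 0.273, cos θ_r = 0.962.
Minimum nonzero at m = 1: t = λ / (2 n cos θ_r) = 436 / (2 × 1.941 × 0.962) = 117 nm.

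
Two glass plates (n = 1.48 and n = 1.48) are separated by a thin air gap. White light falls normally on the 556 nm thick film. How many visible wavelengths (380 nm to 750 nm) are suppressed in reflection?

1

At the upper boundary (n = 1.48 to n = 1.0) the reflected ray undergoes no phase shift.
Bottom surface (1.0 → 1.48): reflection off a higher-index medium gives a half-wave phase shift.
Exactly one π shift → a net half-wave offset.
So the condition for destructive reflection is 2 n t = m λ.
λ = 2 n t / m = 1112 / m nm.
m=1: 1112 nm (IR); m=2: 556 nm (visible); m=3: 371 nm (UV).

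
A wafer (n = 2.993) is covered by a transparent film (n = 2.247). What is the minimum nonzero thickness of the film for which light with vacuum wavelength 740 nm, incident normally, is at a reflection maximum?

165 nm

Top surface (1.0 → 2.247): reflection off a higher-index medium gives a half-wave phase shift.
Bottom surface (2.247 → 2.993): reflection off a higher-index medium gives a half-wave phase shift.
The two reflections carry the same phase change, so no net offset.
With no net inversion, constructive interference in reflection requires 2 n t = m λ.
Minimum nonzero at m = 1: t = λ / (2 n) = 740 / (2 × 2.247) = 165 nm.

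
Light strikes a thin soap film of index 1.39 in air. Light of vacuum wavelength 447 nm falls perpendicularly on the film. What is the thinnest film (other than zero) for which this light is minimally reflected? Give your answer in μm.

Ray reflecting at the top interface goes from n = 1.0 toward n = 1.39: a half-wave phase shift.
Bottom surface (1.39 → 1.0): reflection off a lower-index medium gives no phase shift.
Exactly one π shift → a net half-wave offset.
With one net inversion, destructive interference in reflection requires 2 n t = m λ.
Minimum nonzero at m = 1: t = λ / (2 n) = 447 / (2 × 1.39) = 161 nm.

0.161 μm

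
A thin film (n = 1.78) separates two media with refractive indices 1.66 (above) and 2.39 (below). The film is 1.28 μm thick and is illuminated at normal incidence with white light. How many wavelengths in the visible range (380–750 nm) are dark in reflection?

At the upper boundary (n = 1.66 to n = 1.78) the reflected ray undergoes a half-wave phase shift.
Ray reflecting at the bottom interface goes from n = 1.78 toward n = 2.39: a half-wave phase shift.
The two reflections carry the same phase change, so no net offset.
For weak reflection here: 2 n t = (m + ½) λ.
λ = 2 n t / (m + ½) = 4557 / (m + ½) nm.
m=5: 829 nm (IR); m=6: 701 nm (visible); m=7: 608 nm (visible); m=8: 536 nm (visible); m=9: 480 nm (visible); m=10: 434 nm (visible); m=11: 396 nm (visible); m=12: 365 nm (UV).

6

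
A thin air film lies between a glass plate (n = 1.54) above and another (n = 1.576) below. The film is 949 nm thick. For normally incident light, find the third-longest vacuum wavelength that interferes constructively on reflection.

Top surface (1.54 → 1.0): reflection off a lower-index medium gives no phase shift.
At the lower boundary (n = 1.0 to n = 1.576) the reflected ray undergoes a half-wave phase shift.
Net: one phase inversion between the two reflected rays.
So the condition for constructive reflection is 2 n t = (m + ½) λ.
λ = 2 n t / (m + ½). The third-longest wavelength is m = 2: λ = 2 × 1.0 × 949 / 2.50 = 759 nm.

759 nm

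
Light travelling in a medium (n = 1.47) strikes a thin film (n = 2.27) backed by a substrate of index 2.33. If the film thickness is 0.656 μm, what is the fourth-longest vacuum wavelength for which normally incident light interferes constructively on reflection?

745 nm

Ray reflecting at the top interface goes from n = 1.47 toward n = 2.27: a half-wave phase shift.
Ray reflecting at the bottom interface goes from n = 2.27 toward n = 2.33: a half-wave phase shift.
Net: no relative phase inversion (both shifts match).
For bright reflection here: 2 n t = m λ.
λ = 2 n t / m. The fourth-longest wavelength is m = 4: λ = 2 × 2.27 × 656 / 4.00 = 745 nm.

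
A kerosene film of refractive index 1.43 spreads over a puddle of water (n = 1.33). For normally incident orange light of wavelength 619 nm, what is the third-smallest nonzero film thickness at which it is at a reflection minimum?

649 nm

Top surface (1.0 → 1.43): reflection off a higher-index medium gives a half-wave phase shift.
Ray reflecting at the bottom interface goes from n = 1.43 toward n = 1.33: no phase shift.
Net: one phase inversion between the two reflected rays.
For dark reflection here: 2 n t = m λ.
The third-smallest nonzero thickness corresponds to m = 3: t = m λ / (2 n) = 3.00 × 619 / (2 × 1.43) = 649 nm.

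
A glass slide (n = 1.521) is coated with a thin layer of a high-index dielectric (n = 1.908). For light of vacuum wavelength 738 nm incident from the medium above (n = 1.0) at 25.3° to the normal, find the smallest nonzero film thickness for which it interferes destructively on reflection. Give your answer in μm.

Ray reflecting at the top interface goes from n = 1.0 toward n = 1.908: a half-wave phase shift.
At the lower boundary (n = 1.908 to n = 1.521) the reflected ray undergoes no phase shift.
The two reflections differ by half a wavelength.
With one net inversion, destructive interference in reflection requires 2 n t cos θ_r = m λ.
Snell's law: 1.0 sin 25.3° = 1.908 sin θ_r → sin θ_r = 0.224, cos θ_r = 0.975.
Minimum nonzero at m = 1: t = λ / (2 n cos θ_r) = 738 / (2 × 1.908 × 0.975) = 198 nm.

0.198 μm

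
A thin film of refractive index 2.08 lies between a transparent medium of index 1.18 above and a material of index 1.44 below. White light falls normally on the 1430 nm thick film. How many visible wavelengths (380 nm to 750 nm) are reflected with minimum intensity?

8

Top surface (1.18 → 2.08): reflection off a higher-index medium gives a half-wave phase shift.
Bottom surface (2.08 → 1.44): reflection off a lower-index medium gives no phase shift.
Net: one phase inversion between the two reflected rays.
So the condition for destructive reflection is 2 n t = m λ.
λ = 2 n t / m = 5949 / m nm.
m=7: 850 nm (IR); m=8: 744 nm (visible); m=9: 661 nm (visible); m=10: 595 nm (visible); m=11: 541 nm (visible); m=12: 496 nm (visible); m=13: 458 nm (visible); m=14: 425 nm (visible); m=15: 397 nm (visible); m=16: 372 nm (UV).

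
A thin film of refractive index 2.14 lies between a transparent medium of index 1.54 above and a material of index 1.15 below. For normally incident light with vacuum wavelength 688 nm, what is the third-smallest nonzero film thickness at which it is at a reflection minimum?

482 nm

At the upper boundary (n = 1.54 to n = 2.14) the reflected ray undergoes a half-wave phase shift.
At the lower boundary (n = 2.14 to n = 1.15) the reflected ray undergoes no phase shift.
Net: one phase inversion between the two reflected rays.
So the condition for destructive reflection is 2 n t = m λ.
The third-smallest nonzero thickness corresponds to m = 3: t = m λ / (2 n) = 3.00 × 688 / (2 × 2.14) = 482 nm.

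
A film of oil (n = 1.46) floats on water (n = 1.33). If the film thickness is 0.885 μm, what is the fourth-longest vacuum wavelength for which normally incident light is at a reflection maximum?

Ray reflecting at the top interface goes from n = 1.0 toward n = 1.46: a half-wave phase shift.
Ray reflecting at the bottom interface goes from n = 1.46 toward n = 1.33: no phase shift.
Exactly one π shift → a net half-wave offset.
With one net inversion, constructive interference in reflection requires 2 n t = (m + ½) λ.
λ = 2 n t / (m + ½). The fourth-longest wavelength is m = 3: λ = 2 × 1.46 × 885 / 3.50 = 738 nm.

738 nm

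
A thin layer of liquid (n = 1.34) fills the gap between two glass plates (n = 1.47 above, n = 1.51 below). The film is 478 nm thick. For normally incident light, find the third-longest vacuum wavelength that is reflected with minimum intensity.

Ray reflecting at the top interface goes from n = 1.47 toward n = 1.34: no phase shift.
Bottom surface (1.34 → 1.51): reflection off a higher-index medium gives a half-wave phase shift.
Net: one phase inversion between the two reflected rays.
For dark reflection here: 2 n t = m λ.
λ = 2 n t / m. The third-longest wavelength is m = 3: λ = 2 × 1.34 × 478 / 3.00 = 427 nm.

427 nm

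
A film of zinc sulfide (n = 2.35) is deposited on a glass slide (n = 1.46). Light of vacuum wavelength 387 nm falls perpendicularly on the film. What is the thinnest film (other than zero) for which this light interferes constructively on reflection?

At the upper boundary (n = 1.0 to n = 2.35) the reflected ray undergoes a half-wave phase shift.
Ray reflecting at the bottom interface goes from n = 2.35 toward n = 1.46: no phase shift.
The two reflections differ by half a wavelength.
For maximum reflection here: 2 n t = (m + ½) λ.
Minimum at m = 0: t = λ / (4 n) = 387 / (4 × 2.35) = 41.2 nm.

41.2 nm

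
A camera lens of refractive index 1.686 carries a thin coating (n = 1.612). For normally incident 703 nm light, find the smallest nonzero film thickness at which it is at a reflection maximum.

218 nm

At the upper boundary (n = 1.0 to n = 1.612) the reflected ray undergoes a half-wave phase shift.
At the lower boundary (n = 1.612 to n = 1.686) the reflected ray undergoes a half-wave phase shift.
Zero or two π shifts → no net half-wave offset.
With no net inversion, constructive interference in reflection requires 2 n t = m λ.
Minimum nonzero at m = 1: t = λ / (2 n) = 703 / (2 × 1.612) = 218 nm.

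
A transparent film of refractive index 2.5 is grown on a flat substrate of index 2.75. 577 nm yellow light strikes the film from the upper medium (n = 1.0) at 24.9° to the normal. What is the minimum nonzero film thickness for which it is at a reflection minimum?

At the upper boundary (n = 1.0 to n = 2.5) the reflected ray undergoes a half-wave phase shift.
At the lower boundary (n = 2.5 to n = 2.75) the reflected ray undergoes a half-wave phase shift.
The two reflections carry the same phase change, so no net offset.
So the condition for destructive reflection is 2 n t cos θ_r = (m + ½) λ.
Snell's law: 1.0 sin 24.9° = 2.5 sin θ_r → sin θ_r = 0.168, cos θ_r = 0.986.
Minimum at m = 0: t = λ / (4 n cos θ_r) = 577 / (4 × 2.5 × 0.986) = 58.5 nm.

58.5 nm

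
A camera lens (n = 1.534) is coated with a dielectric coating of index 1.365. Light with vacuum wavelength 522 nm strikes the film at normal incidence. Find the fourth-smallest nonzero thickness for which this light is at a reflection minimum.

Ray reflecting at the top interface goes from n = 1.0 toward n = 1.365: a half-wave phase shift.
Bottom surface (1.365 → 1.534): reflection off a higher-index medium gives a half-wave phase shift.
Net: no relative phase inversion (both shifts match).
With no net inversion, destructive interference in reflection requires 2 n t = (m + ½) λ.
The fourth-smallest nonzero thickness corresponds to m = 3: t = (m + ½) λ / (2 n) = 3.50 × 522 / (2 × 1.365) = 669 nm.

669 nm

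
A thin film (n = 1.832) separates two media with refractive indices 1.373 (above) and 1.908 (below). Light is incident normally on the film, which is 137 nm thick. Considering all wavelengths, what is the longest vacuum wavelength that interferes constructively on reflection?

502 nm

Top surface (1.373 → 1.832): reflection off a higher-index medium gives a half-wave phase shift.
Bottom surface (1.832 → 1.908): reflection off a higher-index medium gives a half-wave phase shift.
Net: no relative phase inversion (both shifts match).
So the condition for constructive reflection is 2 n t = m λ.
λ = 2 n t / m. The longest wavelength is m = 1: λ = 2 × 1.832 × 137 / 1.00 = 502 nm.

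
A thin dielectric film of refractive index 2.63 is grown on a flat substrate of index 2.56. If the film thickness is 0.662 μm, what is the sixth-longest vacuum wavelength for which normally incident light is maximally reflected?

633 nm

Ray reflecting at the top interface goes from n = 1.0 toward n = 2.63: a half-wave phase shift.
At the lower boundary (n = 2.63 to n = 2.56) the reflected ray undergoes no phase shift.
Exactly one π shift → a net half-wave offset.
With one net inversion, constructive interference in reflection requires 2 n t = (m + ½) λ.
λ = 2 n t / (m + ½). The sixth-longest wavelength is m = 5: λ = 2 × 2.63 × 662 / 5.50 = 633 nm.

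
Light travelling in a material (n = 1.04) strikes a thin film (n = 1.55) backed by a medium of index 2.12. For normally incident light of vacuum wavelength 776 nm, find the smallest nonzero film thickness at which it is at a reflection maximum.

250 nm

Ray reflecting at the top interface goes from n = 1.04 toward n = 1.55: a half-wave phase shift.
Ray reflecting at the bottom interface goes from n = 1.55 toward n = 2.12: a half-wave phase shift.
Net: no relative phase inversion (both shifts match).
With no net inversion, constructive interference in reflection requires 2 n t = m λ.
Minimum nonzero at m = 1: t = λ / (2 n) = 776 / (2 × 1.55) = 250 nm.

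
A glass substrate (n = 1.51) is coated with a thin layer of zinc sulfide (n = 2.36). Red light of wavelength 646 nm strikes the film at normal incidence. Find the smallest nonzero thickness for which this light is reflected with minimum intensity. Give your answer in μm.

0.137 μm

At the upper boundary (n = 1.0 to n = 2.36) the reflected ray undergoes a half-wave phase shift.
Ray reflecting at the bottom interface goes from n = 2.36 toward n = 1.51: no phase shift.
Exactly one π shift → a net half-wave offset.
With one net inversion, destructive interference in reflection requires 2 n t = m λ.
The smallest nonzero thickness corresponds to m = 1: t = m λ / (2 n) = 1.00 × 646 / (2 × 2.36) = 137 nm.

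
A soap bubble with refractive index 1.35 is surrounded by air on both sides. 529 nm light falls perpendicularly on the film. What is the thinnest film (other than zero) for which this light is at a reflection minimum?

Ray reflecting at the top interface goes from n = 1.0 toward n = 1.35: a half-wave phase shift.
Bottom surface (1.35 → 1.0): reflection off a lower-index medium gives no phase shift.
Net: one phase inversion between the two reflected rays.
With one net inversion, destructive interference in reflection requires 2 n t = m λ.
Minimum nonzero at m = 1: t = λ / (2 n) = 529 / (2 × 1.35) = 196 nm.

196 nm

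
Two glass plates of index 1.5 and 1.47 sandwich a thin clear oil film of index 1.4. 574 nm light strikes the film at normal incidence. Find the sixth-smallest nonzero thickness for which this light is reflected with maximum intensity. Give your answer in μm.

1.13 μm

Ray reflecting at the top interface goes from n = 1.5 toward n = 1.4: no phase shift.
Bottom surface (1.4 → 1.47): reflection off a higher-index medium gives a half-wave phase shift.
Exactly one π shift → a net half-wave offset.
So the condition for constructive reflection is 2 n t = (m + ½) λ.
The sixth-smallest nonzero thickness corresponds to m = 5: t = (m + ½) λ / (2 n) = 5.50 × 574 / (2 × 1.4) = 1128 nm.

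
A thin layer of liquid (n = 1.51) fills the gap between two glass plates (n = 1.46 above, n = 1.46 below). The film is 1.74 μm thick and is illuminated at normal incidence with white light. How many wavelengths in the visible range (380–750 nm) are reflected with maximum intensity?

Top surface (1.46 → 1.51): reflection off a higher-index medium gives a half-wave phase shift.
At the lower boundary (n = 1.51 to n = 1.46) the reflected ray undergoes no phase shift.
Net: one phase inversion between the two reflected rays.
With one net inversion, constructive interference in reflection requires 2 n t = (m + ½) λ.
λ = 2 n t / (m + ½) = 5255 / (m + ½) nm.
m=6: 808 nm (IR); m=7: 701 nm (visible); m=8: 618 nm (visible); m=9: 553 nm (visible); m=10: 500 nm (visible); m=11: 457 nm (visible); m=12: 420 nm (visible); m=13: 389 nm (visible); m=14: 362 nm (UV).

7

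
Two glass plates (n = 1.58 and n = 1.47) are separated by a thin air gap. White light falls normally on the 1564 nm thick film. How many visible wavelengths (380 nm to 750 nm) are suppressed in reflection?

4

At the upper boundary (n = 1.58 to n = 1.0) the reflected ray undergoes no phase shift.
At the lower boundary (n = 1.0 to n = 1.47) the reflected ray undergoes a half-wave phase shift.
Net: one phase inversion between the two reflected rays.
With one net inversion, destructive interference in reflection requires 2 n t = m λ.
λ = 2 n t / m = 3128 / m nm.
m=4: 782 nm (IR); m=5: 626 nm (visible); m=6: 521 nm (visible); m=7: 447 nm (visible); m=8: 391 nm (visible); m=9: 348 nm (UV).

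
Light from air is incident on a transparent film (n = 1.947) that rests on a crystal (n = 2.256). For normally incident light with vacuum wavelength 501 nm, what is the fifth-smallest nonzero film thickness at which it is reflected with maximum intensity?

Top surface (1.0 → 1.947): reflection off a higher-index medium gives a half-wave phase shift.
Ray reflecting at the bottom interface goes from n = 1.947 toward n = 2.256: a half-wave phase shift.
Zero or two π shifts → no net half-wave offset.
For maximum reflection here: 2 n t = m λ.
The fifth-smallest nonzero thickness corresponds to m = 5: t = m λ / (2 n) = 5.00 × 501 / (2 × 1.947) = 643 nm.

643 nm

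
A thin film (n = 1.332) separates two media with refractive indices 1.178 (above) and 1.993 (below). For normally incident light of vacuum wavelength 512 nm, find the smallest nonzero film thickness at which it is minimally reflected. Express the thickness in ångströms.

961 Å

Top surface (1.178 → 1.332): reflection off a higher-index medium gives a half-wave phase shift.
At the lower boundary (n = 1.332 to n = 1.993) the reflected ray undergoes a half-wave phase shift.
Net: no relative phase inversion (both shifts match).
So the condition for destructive reflection is 2 n t = (m + ½) λ.
Minimum at m = 0: t = λ / (4 n) = 512 / (4 × 1.332) = 96.1 nm.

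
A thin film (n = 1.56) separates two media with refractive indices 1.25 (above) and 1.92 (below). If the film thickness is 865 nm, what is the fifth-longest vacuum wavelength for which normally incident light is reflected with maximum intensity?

540 nm

At the upper boundary (n = 1.25 to n = 1.56) the reflected ray undergoes a half-wave phase shift.
Bottom surface (1.56 → 1.92): reflection off a higher-index medium gives a half-wave phase shift.
Net: no relative phase inversion (both shifts match).
For strong reflection here: 2 n t = m λ.
λ = 2 n t / m. The fifth-longest wavelength is m = 5: λ = 2 × 1.56 × 865 / 5.00 = 540 nm.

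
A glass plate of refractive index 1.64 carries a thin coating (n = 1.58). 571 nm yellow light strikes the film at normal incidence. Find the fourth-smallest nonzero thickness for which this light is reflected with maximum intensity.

723 nm

Top surface (1.0 → 1.58): reflection off a higher-index medium gives a half-wave phase shift.
At the lower boundary (n = 1.58 to n = 1.64) the reflected ray undergoes a half-wave phase shift.
Net: no relative phase inversion (both shifts match).
For maximum reflection here: 2 n t = m λ.
The fourth-smallest nonzero thickness corresponds to m = 4: t = m λ / (2 n) = 4.00 × 571 / (2 × 1.58) = 723 nm.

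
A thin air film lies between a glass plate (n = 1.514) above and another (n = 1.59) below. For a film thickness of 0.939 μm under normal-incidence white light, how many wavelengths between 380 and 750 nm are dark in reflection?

2

Top surface (1.514 → 1.0): reflection off a lower-index medium gives no phase shift.
At the lower boundary (n = 1.0 to n = 1.59) the reflected ray undergoes a half-wave phase shift.
The two reflections differ by half a wavelength.
For minimum reflection here: 2 n t = m λ.
λ = 2 n t / m = 1878 / m nm.
m=2: 939 nm (IR); m=3: 626 nm (visible); m=4: 470 nm (visible); m=5: 376 nm (UV).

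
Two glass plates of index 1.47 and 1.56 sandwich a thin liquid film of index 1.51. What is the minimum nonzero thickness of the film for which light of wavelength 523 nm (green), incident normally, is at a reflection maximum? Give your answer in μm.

At the upper boundary (n = 1.47 to n = 1.51) the reflected ray undergoes a half-wave phase shift.
At the lower boundary (n = 1.51 to n = 1.56) the reflected ray undergoes a half-wave phase shift.
Net: no relative phase inversion (both shifts match).
For bright reflection here: 2 n t = m λ.
Minimum nonzero at m = 1: t = λ / (2 n) = 523 / (2 × 1.51) = 173 nm.

0.173 μm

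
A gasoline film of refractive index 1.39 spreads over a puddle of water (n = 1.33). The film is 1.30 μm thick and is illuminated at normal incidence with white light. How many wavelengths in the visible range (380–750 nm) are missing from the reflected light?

At the upper boundary (n = 1.0 to n = 1.39) the reflected ray undergoes a half-wave phase shift.
At the lower boundary (n = 1.39 to n = 1.33) the reflected ray undergoes no phase shift.
Net: one phase inversion between the two reflected rays.
For dark reflection here: 2 n t = m λ.
λ = 2 n t / m = 3614 / m nm.
m=4: 904 nm (IR); m=5: 723 nm (visible); m=6: 602 nm (visible); m=7: 516 nm (visible); m=8: 452 nm (visible); m=9: 402 nm (visible); m=10: 361 nm (UV).

5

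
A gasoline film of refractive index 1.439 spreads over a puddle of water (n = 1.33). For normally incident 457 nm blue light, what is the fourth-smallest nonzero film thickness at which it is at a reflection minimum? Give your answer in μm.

0.635 μm

Ray reflecting at the top interface goes from n = 1.0 toward n = 1.439: a half-wave phase shift.
Bottom surface (1.439 → 1.33): reflection off a lower-index medium gives no phase shift.
The two reflections differ by half a wavelength.
With one net inversion, destructive interference in reflection requires 2 n t = m λ.
The fourth-smallest nonzero thickness corresponds to m = 4: t = m λ / (2 n) = 4.00 × 457 / (2 × 1.439) = 635 nm.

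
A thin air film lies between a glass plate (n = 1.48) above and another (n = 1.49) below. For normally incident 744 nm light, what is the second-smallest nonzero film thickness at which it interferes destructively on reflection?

At the upper boundary (n = 1.48 to n = 1.0) the reflected ray undergoes no phase shift.
At the lower boundary (n = 1.0 to n = 1.49) the reflected ray undergoes a half-wave phase shift.
Net: one phase inversion between the two reflected rays.
For minimum reflection here: 2 n t = m λ.
The second-smallest nonzero thickness corresponds to m = 2: t = m λ / (2 n) = 2.00 × 744 / (2 × 1.0) = 744 nm.

744 nm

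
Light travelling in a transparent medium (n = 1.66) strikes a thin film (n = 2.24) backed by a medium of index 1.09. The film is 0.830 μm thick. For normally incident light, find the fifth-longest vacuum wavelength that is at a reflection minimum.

744 nm

Ray reflecting at the top interface goes from n = 1.66 toward n = 2.24: a half-wave phase shift.
Ray reflecting at the bottom interface goes from n = 2.24 toward n = 1.09: no phase shift.
The two reflections differ by half a wavelength.
So the condition for destructive reflection is 2 n t = m λ.
λ = 2 n t / m. The fifth-longest wavelength is m = 5: λ = 2 × 2.24 × 830 / 5.00 = 744 nm.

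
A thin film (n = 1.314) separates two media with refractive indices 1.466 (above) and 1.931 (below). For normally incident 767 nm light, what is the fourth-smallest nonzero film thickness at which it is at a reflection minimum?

Ray reflecting at the top interface goes from n = 1.466 toward n = 1.314: no phase shift.
At the lower boundary (n = 1.314 to n = 1.931) the reflected ray undergoes a half-wave phase shift.
Exactly one π shift → a net half-wave offset.
For weak reflection here: 2 n t = m λ.
The fourth-smallest nonzero thickness corresponds to m = 4: t = m λ / (2 n) = 4.00 × 767 / (2 × 1.314) = 1167 nm.

1167 nm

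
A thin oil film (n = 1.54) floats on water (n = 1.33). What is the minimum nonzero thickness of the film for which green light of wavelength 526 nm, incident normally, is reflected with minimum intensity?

At the upper boundary (n = 1.0 to n = 1.54) the reflected ray undergoes a half-wave phase shift.
Bottom surface (1.54 → 1.33): reflection off a lower-index medium gives no phase shift.
Exactly one π shift → a net half-wave offset.
With one net inversion, destructive interference in reflection requires 2 n t = m λ.
Minimum nonzero at m = 1: t = λ / (2 n) = 526 / (2 × 1.54) = 171 nm.

171 nm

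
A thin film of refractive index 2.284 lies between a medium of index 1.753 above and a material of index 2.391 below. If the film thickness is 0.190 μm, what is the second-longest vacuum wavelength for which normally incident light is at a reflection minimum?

579 nm

At the upper boundary (n = 1.753 to n = 2.284) the reflected ray undergoes a half-wave phase shift.
Bottom surface (2.284 → 2.391): reflection off a higher-index medium gives a half-wave phase shift.
Zero or two π shifts → no net half-wave offset.
With no net inversion, destructive interference in reflection requires 2 n t = (m + ½) λ.
λ = 2 n t / (m + ½). The second-longest wavelength is m = 1: λ = 2 × 2.284 × 190 / 1.50 = 579 nm.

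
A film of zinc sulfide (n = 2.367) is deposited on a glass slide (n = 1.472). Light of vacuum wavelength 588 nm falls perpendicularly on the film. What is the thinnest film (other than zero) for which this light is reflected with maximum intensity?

Ray reflecting at the top interface goes from n = 1.0 toward n = 2.367: a half-wave phase shift.
Ray reflecting at the bottom interface goes from n = 2.367 toward n = 1.472: no phase shift.
Net: one phase inversion between the two reflected rays.
For bright reflection here: 2 n t = (m + ½) λ.
Minimum at m = 0: t = λ / (4 n) = 588 / (4 × 2.367) = 62.1 nm.

62.1 nm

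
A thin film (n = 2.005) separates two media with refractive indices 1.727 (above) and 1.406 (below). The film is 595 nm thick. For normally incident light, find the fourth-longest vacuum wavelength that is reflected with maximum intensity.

At the upper boundary (n = 1.727 to n = 2.005) the reflected ray undergoes a half-wave phase shift.
At the lower boundary (n = 2.005 to n = 1.406) the reflected ray undergoes no phase shift.
Exactly one π shift → a net half-wave offset.
With one net inversion, constructive interference in reflection requires 2 n t = (m + ½) λ.
λ = 2 n t / (m + ½). The fourth-longest wavelength is m = 3: λ = 2 × 2.005 × 595 / 3.50 = 682 nm.

682 nm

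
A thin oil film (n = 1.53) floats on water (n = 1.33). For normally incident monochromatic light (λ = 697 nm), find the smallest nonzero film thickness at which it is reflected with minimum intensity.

228 nm

At the upper boundary (n = 1.0 to n = 1.53) the reflected ray undergoes a half-wave phase shift.
At the lower boundary (n = 1.53 to n = 1.33) the reflected ray undergoes no phase shift.
Net: one phase inversion between the two reflected rays.
With one net inversion, destructive interference in reflection requires 2 n t = m λ.
Minimum nonzero at m = 1: t = λ / (2 n) = 697 / (2 × 1.53) = 228 nm.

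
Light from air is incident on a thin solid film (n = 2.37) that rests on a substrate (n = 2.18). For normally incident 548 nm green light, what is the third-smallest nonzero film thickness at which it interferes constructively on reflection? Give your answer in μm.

0.289 μm

Ray reflecting at the top interface goes from n = 1.0 toward n = 2.37: a half-wave phase shift.
Bottom surface (2.37 → 2.18): reflection off a lower-index medium gives no phase shift.
Net: one phase inversion between the two reflected rays.
So the condition for constructive reflection is 2 n t = (m + ½) λ.
The third-smallest nonzero thickness corresponds to m = 2: t = (m + ½) λ / (2 n) = 2.50 × 548 / (2 × 2.37) = 289 nm.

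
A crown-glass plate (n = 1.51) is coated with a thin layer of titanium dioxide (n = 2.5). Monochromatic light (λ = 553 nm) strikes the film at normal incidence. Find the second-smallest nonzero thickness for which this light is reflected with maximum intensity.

166 nm

Top surface (1.0 → 2.5): reflection off a higher-index medium gives a half-wave phase shift.
Ray reflecting at the bottom interface goes from n = 2.5 toward n = 1.51: no phase shift.
The two reflections differ by half a wavelength.
So the condition for constructive reflection is 2 n t = (m + ½) λ.
The second-smallest nonzero thickness corresponds to m = 1: t = (m + ½) λ / (2 n) = 1.50 × 553 / (2 × 2.5) = 166 nm.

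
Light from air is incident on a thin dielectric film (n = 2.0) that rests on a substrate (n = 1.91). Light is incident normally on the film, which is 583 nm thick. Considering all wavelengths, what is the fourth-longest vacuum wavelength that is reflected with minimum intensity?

583 nm

At the upper boundary (n = 1.0 to n = 2.0) the reflected ray undergoes a half-wave phase shift.
Ray reflecting at the bottom interface goes from n = 2.0 toward n = 1.91: no phase shift.
Exactly one π shift → a net half-wave offset.
So the condition for destructive reflection is 2 n t = m λ.
λ = 2 n t / m. The fourth-longest wavelength is m = 4: λ = 2 × 2.0 × 583 / 4.00 = 583 nm.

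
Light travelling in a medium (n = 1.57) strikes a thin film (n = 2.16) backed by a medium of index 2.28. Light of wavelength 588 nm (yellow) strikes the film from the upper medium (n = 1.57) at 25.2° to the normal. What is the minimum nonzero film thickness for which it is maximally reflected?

Ray reflecting at the top interface goes from n = 1.57 toward n = 2.16: a half-wave phase shift.
Bottom surface (2.16 → 2.28): reflection off a higher-index medium gives a half-wave phase shift.
The two reflections carry the same phase change, so no net offset.
With no net inversion, constructive interference in reflection requires 2 n t cos θ_r = m λ.
Snell's law: 1.57 sin 25.2° = 2.16 sin θ_r → sin θ_r = 0.309, cos θ_r = 0.951.
Minimum nonzero at m = 1: t = λ / (2 n cos θ_r) = 588 / (2 × 2.16 × 0.951) = 143 nm.

143 nm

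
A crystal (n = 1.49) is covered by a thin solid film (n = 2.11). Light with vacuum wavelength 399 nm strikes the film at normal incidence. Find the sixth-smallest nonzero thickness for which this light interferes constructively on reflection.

520 nm

Ray reflecting at the top interface goes from n = 1.0 toward n = 2.11: a half-wave phase shift.
At the lower boundary (n = 2.11 to n = 1.49) the reflected ray undergoes no phase shift.
The two reflections differ by half a wavelength.
So the condition for constructive reflection is 2 n t = (m + ½) λ.
The sixth-smallest nonzero thickness corresponds to m = 5: t = (m + ½) λ / (2 n) = 5.50 × 399 / (2 × 2.11) = 520 nm.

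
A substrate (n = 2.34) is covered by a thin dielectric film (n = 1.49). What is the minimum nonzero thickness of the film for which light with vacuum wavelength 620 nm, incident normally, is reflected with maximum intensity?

208 nm

Top surface (1.0 → 1.49): reflection off a higher-index medium gives a half-wave phase shift.
Ray reflecting at the bottom interface goes from n = 1.49 toward n = 2.34: a half-wave phase shift.
The two reflections carry the same phase change, so no net offset.
So the condition for constructive reflection is 2 n t = m λ.
Minimum nonzero at m = 1: t = λ / (2 n) = 620 / (2 × 1.49) = 208 nm.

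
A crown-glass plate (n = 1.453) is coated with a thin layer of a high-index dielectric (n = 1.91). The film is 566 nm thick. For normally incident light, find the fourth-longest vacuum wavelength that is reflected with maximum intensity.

618 nm

Ray reflecting at the top interface goes from n = 1.0 toward n = 1.91: a half-wave phase shift.
Ray reflecting at the bottom interface goes from n = 1.91 toward n = 1.453: no phase shift.
Net: one phase inversion between the two reflected rays.
For strong reflection here: 2 n t = (m + ½) λ.
λ = 2 n t / (m + ½). The fourth-longest wavelength is m = 3: λ = 2 × 1.91 × 566 / 3.50 = 618 nm.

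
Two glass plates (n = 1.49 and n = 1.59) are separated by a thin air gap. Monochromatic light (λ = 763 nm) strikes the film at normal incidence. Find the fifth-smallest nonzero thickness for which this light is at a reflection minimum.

At the upper boundary (n = 1.49 to n = 1.0) the reflected ray undergoes no phase shift.
At the lower boundary (n = 1.0 to n = 1.59) the reflected ray undergoes a half-wave phase shift.
The two reflections differ by half a wavelength.
For dark reflection here: 2 n t = m λ.
The fifth-smallest nonzero thickness corresponds to m = 5: t = m λ / (2 n) = 5.00 × 763 / (2 × 1.0) = 1908 nm.

1908 nm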